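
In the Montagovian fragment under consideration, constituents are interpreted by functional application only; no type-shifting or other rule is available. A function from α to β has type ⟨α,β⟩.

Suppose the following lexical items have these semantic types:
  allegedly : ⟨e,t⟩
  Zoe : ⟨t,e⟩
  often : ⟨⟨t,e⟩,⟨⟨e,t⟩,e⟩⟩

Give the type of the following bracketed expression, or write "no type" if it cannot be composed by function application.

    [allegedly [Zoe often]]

[Zoe often]: ⟨⟨t,e⟩,⟨⟨e,t⟩,e⟩⟩ applied to ⟨t,e⟩ yields ⟨⟨e,t⟩,e⟩.
[allegedly [Zoe often]]: ⟨⟨e,t⟩,e⟩ applied to ⟨e,t⟩ yields e.

e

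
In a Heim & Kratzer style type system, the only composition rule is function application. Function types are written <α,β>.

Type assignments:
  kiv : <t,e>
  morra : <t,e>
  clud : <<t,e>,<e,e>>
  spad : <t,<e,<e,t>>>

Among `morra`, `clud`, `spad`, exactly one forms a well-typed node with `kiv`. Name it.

morra : <t,e> — neither side's domain matches the other.
clud — combines: clud : <<t,e>,<e,e>> takes kiv : <t,e> as argument, giving <e,e>.
spad : <t,<e,<e,t>>> — neither side's domain matches the other.

clud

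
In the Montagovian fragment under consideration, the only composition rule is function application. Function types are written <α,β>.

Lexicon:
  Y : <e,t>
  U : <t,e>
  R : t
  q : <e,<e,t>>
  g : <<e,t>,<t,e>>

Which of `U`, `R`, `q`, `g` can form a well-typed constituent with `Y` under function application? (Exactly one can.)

g

U : <t,e> — neither side's domain matches the other.
R : t — neither side's domain matches the other.
q : <e,<e,t>> — neither side's domain matches the other.
g — combines: g : <<e,t>,<t,e>> takes Y : <e,t> as argument, giving <t,e>.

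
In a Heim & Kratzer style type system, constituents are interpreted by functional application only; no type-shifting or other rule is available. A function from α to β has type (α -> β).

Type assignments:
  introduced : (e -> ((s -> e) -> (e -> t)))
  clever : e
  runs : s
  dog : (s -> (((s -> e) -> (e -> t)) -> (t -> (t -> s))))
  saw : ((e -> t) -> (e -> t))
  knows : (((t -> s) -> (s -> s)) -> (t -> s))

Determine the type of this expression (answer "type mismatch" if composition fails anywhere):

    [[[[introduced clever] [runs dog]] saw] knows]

type mismatch

[introduced clever]: introduced is (e -> ((s -> e) -> (e -> t))), clever is e; result ((s -> e) -> (e -> t)).
[runs dog]: dog is (s -> (((s -> e) -> (e -> t)) -> (t -> (t -> s)))), runs is s; result (((s -> e) -> (e -> t)) -> (t -> (t -> s))).
[[introduced clever] [runs dog]]: [runs dog] is (((s -> e) -> (e -> t)) -> (t -> (t -> s))), [introduced clever] is ((s -> e) -> (e -> t)); result (t -> (t -> s)).
[[[introduced clever] [runs dog]] saw]: (t -> (t -> s)) with ((e -> t) -> (e -> t)) — neither is a function whose domain matches the other; composition fails here.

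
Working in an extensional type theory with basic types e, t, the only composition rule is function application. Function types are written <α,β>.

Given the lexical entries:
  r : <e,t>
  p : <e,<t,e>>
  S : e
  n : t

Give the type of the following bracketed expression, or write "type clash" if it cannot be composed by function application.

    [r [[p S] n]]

t

[p S]: functor p : <e,<t,e>>, argument S : e; result <t,e>.
[[p S] n]: functor [p S] : <t,e>, argument n : t; result e.
[r [[p S] n]]: functor r : <e,t>, argument [[p S] n] : e; result t.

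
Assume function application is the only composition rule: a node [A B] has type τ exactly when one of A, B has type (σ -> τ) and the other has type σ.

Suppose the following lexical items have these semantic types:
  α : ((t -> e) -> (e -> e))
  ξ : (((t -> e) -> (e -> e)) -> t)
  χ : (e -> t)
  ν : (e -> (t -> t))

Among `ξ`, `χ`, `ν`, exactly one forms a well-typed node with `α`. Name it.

ξ — combines: ξ : (((t -> e) -> (e -> e)) -> t) takes α : ((t -> e) -> (e -> e)) as argument, giving t.
χ : (e -> t) — α needs (t -> e); χ needs e; neither fits.
ν : (e -> (t -> t)) — α needs (t -> e); ν needs e; neither fits.

ξ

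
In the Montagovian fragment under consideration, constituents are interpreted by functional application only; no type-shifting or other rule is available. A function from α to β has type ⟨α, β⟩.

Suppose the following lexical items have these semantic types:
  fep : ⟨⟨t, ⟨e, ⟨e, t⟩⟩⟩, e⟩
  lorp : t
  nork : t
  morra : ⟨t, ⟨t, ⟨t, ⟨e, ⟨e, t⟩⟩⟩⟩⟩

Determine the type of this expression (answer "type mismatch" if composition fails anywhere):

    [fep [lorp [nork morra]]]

e

[nork morra]: morra is ⟨t, ⟨t, ⟨t, ⟨e, ⟨e, t⟩⟩⟩⟩⟩, nork is t; result ⟨t, ⟨t, ⟨e, ⟨e, t⟩⟩⟩⟩.
[lorp [nork morra]]: [nork morra] is ⟨t, ⟨t, ⟨e, ⟨e, t⟩⟩⟩⟩, lorp is t; result ⟨t, ⟨e, ⟨e, t⟩⟩⟩.
[fep [lorp [nork morra]]]: fep is ⟨⟨t, ⟨e, ⟨e, t⟩⟩⟩, e⟩, [lorp [nork morra]] is ⟨t, ⟨e, ⟨e, t⟩⟩⟩; result e.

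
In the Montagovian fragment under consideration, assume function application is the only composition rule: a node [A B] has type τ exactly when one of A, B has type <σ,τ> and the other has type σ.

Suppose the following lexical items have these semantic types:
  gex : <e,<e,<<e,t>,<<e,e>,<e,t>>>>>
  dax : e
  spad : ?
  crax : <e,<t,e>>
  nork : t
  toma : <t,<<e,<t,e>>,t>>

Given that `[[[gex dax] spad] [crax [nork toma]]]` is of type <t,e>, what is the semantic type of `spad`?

<<e,<<e,t>,<<e,e>,<e,t>>>>,<t,<t,e>>>

[[[gex dax] spad] [crax [nork toma]]] must have type <t,e>. The sister [crax [nork toma]] has type t; that is not a function onto <t,e>, so [[gex dax] spad] must be the functor, of type <t,<t,e>>.
[[gex dax] spad] must have type <t,<t,e>>. The sister [gex dax] has type <e,<<e,t>,<<e,e>,<e,t>>>>; that is not a function onto <t,<t,e>>, so spad must be the functor, of type <<e,<<e,t>,<<e,e>,<e,t>>>>,<t,<t,e>>>.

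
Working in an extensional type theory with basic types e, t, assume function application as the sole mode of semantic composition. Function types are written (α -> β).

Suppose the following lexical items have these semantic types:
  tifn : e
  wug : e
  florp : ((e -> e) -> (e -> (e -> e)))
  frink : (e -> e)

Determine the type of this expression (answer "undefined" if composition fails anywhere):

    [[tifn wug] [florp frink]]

undefined

[tifn wug]: e with e — neither is a function whose domain matches the other; composition fails here.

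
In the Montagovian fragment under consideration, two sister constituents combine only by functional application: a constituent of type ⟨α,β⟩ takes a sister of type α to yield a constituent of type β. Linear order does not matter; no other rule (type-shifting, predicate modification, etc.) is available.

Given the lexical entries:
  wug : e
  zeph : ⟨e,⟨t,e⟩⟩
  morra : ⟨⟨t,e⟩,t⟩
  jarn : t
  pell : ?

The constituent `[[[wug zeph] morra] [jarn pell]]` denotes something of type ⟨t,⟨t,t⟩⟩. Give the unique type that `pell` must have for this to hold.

For [[[wug zeph] morra] [jarn pell]] to have type ⟨t,⟨t,t⟩⟩ with [[wug zeph] morra] of type t, [jarn pell] must be the function: [jarn pell] : ⟨t,⟨t,⟨t,t⟩⟩⟩.
For [jarn pell] to have type ⟨t,⟨t,⟨t,t⟩⟩⟩ with jarn of type t, pell must be the function: pell : ⟨t,⟨t,⟨t,⟨t,t⟩⟩⟩⟩.

⟨t,⟨t,⟨t,⟨t,t⟩⟩⟩⟩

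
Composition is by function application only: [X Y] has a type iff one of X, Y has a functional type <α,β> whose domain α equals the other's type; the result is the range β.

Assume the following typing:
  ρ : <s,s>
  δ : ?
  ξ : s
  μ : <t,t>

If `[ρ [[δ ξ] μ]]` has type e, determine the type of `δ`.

For [ρ [[δ ξ] μ]] to have type e with ρ of type <s,s>, [[δ ξ] μ] must be the function: [[δ ξ] μ] : <<s,s>,e>.
For [[δ ξ] μ] to have type <<s,s>,e> with μ of type <t,t>, [δ ξ] must be the function: [δ ξ] : <<t,t>,<<s,s>,e>>.
For [δ ξ] to have type <<t,t>,<<s,s>,e>> with ξ of type s, δ must be the function: δ : <s,<<t,t>,<<s,s>,e>>>.

<s,<<t,t>,<<s,s>,e>>>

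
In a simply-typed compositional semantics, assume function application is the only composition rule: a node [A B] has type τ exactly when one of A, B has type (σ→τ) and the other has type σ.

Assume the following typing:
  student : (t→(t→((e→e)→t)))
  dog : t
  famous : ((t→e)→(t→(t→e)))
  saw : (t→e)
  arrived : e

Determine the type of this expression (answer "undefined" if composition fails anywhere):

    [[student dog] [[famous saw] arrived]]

undefined

[student dog]: functor student : (t→(t→((e→e)→t))), argument dog : t; result (t→((e→e)→t)).
[famous saw]: functor famous : ((t→e)→(t→(t→e))), argument saw : (t→e); result (t→(t→e)).
[[famous saw] arrived]: (t→(t→e)) with e — neither is a function whose domain matches the other; composition fails here.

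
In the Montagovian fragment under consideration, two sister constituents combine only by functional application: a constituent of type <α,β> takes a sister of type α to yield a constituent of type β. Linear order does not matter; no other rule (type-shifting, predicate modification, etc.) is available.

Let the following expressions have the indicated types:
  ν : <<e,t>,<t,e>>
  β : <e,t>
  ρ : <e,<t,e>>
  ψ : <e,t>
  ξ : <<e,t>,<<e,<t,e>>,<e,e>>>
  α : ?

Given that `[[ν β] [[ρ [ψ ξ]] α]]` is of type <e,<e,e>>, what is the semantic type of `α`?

<<e,e>,<<t,e>,<e,<e,e>>>>

At [[ν β] [[ρ [ψ ξ]] α]] (required: <e,<e,e>>): [ν β] is <t,e>, which is not a function with range <e,<e,e>>; hence [[ρ [ψ ξ]] α] is the functor — type <<t,e>,<e,<e,e>>>.
At [[ρ [ψ ξ]] α] (required: <<t,e>,<e,<e,e>>>): [ρ [ψ ξ]] is <e,e>, which is not a function with range <<t,e>,<e,<e,e>>>; hence α is the functor — type <<e,e>,<<t,e>,<e,<e,e>>>>.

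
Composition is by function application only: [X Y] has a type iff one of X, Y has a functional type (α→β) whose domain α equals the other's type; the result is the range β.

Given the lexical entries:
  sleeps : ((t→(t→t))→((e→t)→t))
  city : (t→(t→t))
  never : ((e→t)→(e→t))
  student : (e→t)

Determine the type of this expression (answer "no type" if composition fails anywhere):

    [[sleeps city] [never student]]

t

[sleeps city] — sleeps of type ((t→(t→t))→((e→t)→t)) combines with city of type (t→(t→t)): type ((e→t)→t).
[never student] — never of type ((e→t)→(e→t)) combines with student of type (e→t): type (e→t).
[[sleeps city] [never student]] — [sleeps city] of type ((e→t)→t) combines with [never student] of type (e→t): type t.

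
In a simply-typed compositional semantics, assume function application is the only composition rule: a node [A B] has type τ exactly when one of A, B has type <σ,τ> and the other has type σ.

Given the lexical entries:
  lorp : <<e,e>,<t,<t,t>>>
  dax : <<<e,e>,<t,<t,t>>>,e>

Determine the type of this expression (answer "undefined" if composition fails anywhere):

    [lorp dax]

e

[lorp dax]: functor dax : <<<e,e>,<t,<t,t>>>,e>, argument lorp : <<e,e>,<t,<t,t>>>; result e.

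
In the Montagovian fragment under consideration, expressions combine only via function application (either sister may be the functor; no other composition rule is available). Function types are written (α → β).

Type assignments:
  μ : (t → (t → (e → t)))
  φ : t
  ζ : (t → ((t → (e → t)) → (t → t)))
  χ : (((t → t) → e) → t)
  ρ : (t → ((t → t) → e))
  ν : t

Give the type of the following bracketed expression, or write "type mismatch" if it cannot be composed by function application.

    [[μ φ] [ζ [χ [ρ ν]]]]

[μ φ]: μ is (t → (t → (e → t))), φ is t; result (t → (e → t)).
[ρ ν]: ρ is (t → ((t → t) → e)), ν is t; result ((t → t) → e).
[χ [ρ ν]]: χ is (((t → t) → e) → t), [ρ ν] is ((t → t) → e); result t.
[ζ [χ [ρ ν]]]: ζ is (t → ((t → (e → t)) → (t → t))), [χ [ρ ν]] is t; result ((t → (e → t)) → (t → t)).
[[μ φ] [ζ [χ [ρ ν]]]]: [ζ [χ [ρ ν]]] is ((t → (e → t)) → (t → t)), [μ φ] is (t → (e → t)); result (t → t).

(t → t)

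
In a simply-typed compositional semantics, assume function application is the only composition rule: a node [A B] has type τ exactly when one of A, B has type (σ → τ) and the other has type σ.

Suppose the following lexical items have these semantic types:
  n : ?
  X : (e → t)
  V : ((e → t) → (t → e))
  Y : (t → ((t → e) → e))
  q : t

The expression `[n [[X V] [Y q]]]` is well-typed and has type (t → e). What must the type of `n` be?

(e → (t → e))

[n [[X V] [Y q]]] is required to be (t → e). [[X V] [Y q]] : e cannot yield (t → e) as functor, so n : (e → (t → e)).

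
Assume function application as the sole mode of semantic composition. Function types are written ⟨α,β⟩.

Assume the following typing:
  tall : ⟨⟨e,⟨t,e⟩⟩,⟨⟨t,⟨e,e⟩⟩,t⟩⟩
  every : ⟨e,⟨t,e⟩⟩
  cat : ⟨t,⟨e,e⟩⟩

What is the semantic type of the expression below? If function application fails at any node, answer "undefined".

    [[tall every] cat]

[tall every]: tall is ⟨⟨e,⟨t,e⟩⟩,⟨⟨t,⟨e,e⟩⟩,t⟩⟩, every is ⟨e,⟨t,e⟩⟩; result ⟨⟨t,⟨e,e⟩⟩,t⟩.
[[tall every] cat]: [tall every] is ⟨⟨t,⟨e,e⟩⟩,t⟩, cat is ⟨t,⟨e,e⟩⟩; result t.

t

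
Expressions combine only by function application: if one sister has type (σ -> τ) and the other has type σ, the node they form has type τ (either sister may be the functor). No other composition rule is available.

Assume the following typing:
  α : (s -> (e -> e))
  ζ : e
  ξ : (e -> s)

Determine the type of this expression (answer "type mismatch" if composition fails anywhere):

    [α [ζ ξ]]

[ζ ξ]: functor ξ : (e -> s), argument ζ : e; result s.
[α [ζ ξ]]: functor α : (s -> (e -> e)), argument [ζ ξ] : s; result (e -> e).

(e -> e)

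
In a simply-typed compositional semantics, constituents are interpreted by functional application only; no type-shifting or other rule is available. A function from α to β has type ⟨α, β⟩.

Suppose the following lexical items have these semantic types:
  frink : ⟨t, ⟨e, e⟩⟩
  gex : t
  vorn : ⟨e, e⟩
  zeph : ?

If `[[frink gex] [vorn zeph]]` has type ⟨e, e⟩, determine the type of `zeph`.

[[frink gex] [vorn zeph]] must have type ⟨e, e⟩. The sister [frink gex] has type ⟨e, e⟩; that is not a function onto ⟨e, e⟩, so [vorn zeph] must be the functor, of type ⟨⟨e, e⟩, ⟨e, e⟩⟩.
[vorn zeph] must have type ⟨⟨e, e⟩, ⟨e, e⟩⟩. The sister vorn has type ⟨e, e⟩; that is not a function onto ⟨⟨e, e⟩, ⟨e, e⟩⟩, so zeph must be the functor, of type ⟨⟨e, e⟩, ⟨⟨e, e⟩, ⟨e, e⟩⟩⟩.

⟨⟨e, e⟩, ⟨⟨e, e⟩, ⟨e, e⟩⟩⟩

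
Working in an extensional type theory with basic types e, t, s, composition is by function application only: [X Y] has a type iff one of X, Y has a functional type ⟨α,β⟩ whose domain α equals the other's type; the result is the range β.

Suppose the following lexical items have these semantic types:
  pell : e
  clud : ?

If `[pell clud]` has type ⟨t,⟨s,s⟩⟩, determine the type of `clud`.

⟨e,⟨t,⟨s,s⟩⟩⟩

At [pell clud] (required: ⟨t,⟨s,s⟩⟩): pell is e, which is not a function with range ⟨t,⟨s,s⟩⟩; hence clud is the functor — type ⟨e,⟨t,⟨s,s⟩⟩⟩.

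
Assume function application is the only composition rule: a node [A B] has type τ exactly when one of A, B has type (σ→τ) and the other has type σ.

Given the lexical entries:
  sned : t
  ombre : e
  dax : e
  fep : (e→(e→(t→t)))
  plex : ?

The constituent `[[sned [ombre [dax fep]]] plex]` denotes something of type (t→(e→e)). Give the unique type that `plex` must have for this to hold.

(t→(t→(e→e)))

At [[sned [ombre [dax fep]]] plex] (required: (t→(e→e))): [sned [ombre [dax fep]]] is t, which is not a function with range (t→(e→e)); hence plex is the functor — type (t→(t→(e→e))).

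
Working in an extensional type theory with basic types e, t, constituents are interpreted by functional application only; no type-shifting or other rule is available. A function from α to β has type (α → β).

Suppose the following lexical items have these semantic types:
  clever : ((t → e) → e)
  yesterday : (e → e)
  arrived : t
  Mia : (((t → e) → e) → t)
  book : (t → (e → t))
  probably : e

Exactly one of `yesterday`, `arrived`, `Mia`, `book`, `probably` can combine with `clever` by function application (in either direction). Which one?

yesterday : (e → e) — clever needs (t → e); yesterday needs e; neither fits.
arrived : t — clever needs (t → e); arrived needs nothing (atomic); neither fits.
Mia — combines: Mia : (((t → e) → e) → t) takes clever : ((t → e) → e) as argument, giving t.
book : (t → (e → t)) — clever needs (t → e); book needs t; neither fits.
probably : e — clever needs (t → e); probably needs nothing (atomic); neither fits.

Mia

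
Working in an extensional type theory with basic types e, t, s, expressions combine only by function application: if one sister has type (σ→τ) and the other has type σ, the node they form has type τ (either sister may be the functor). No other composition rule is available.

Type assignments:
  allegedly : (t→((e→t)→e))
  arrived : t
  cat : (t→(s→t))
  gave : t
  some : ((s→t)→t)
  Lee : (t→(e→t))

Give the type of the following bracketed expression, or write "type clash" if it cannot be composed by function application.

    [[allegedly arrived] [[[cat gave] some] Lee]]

[allegedly arrived] — allegedly of type (t→((e→t)→e)) combines with arrived of type t: type ((e→t)→e).
[cat gave] — cat of type (t→(s→t)) combines with gave of type t: type (s→t).
[[cat gave] some] — some of type ((s→t)→t) combines with [cat gave] of type (s→t): type t.
[[[cat gave] some] Lee] — Lee of type (t→(e→t)) combines with [[cat gave] some] of type t: type (e→t).
[[allegedly arrived] [[[cat gave] some] Lee]] — [allegedly arrived] of type ((e→t)→e) combines with [[[cat gave] some] Lee] of type (e→t): type e.

e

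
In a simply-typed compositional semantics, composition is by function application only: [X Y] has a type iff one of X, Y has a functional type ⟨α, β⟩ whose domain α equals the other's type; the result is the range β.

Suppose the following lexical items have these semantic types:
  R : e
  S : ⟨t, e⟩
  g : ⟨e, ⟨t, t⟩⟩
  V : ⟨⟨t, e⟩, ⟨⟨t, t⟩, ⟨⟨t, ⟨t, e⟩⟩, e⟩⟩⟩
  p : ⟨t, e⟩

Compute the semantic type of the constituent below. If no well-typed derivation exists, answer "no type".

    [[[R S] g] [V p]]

At [R S]: neither e nor ⟨t, e⟩ can take the other as argument; the node is ill-typed.

no type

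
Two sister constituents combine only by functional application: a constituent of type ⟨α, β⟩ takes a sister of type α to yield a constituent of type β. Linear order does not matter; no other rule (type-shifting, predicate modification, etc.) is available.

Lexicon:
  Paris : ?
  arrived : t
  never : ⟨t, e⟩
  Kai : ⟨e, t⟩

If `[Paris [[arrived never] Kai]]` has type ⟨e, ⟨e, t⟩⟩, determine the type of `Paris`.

⟨t, ⟨e, ⟨e, t⟩⟩⟩

For [Paris [[arrived never] Kai]] to have type ⟨e, ⟨e, t⟩⟩ with [[arrived never] Kai] of type t, Paris must be the function: Paris : ⟨t, ⟨e, ⟨e, t⟩⟩⟩.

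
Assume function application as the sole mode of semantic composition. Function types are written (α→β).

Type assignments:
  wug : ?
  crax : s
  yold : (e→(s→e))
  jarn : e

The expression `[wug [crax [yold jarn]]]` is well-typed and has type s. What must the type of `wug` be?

(e→s)

At [wug [crax [yold jarn]]] (required: s): [crax [yold jarn]] is e, which is not a function with range s; hence wug is the functor — type (e→s).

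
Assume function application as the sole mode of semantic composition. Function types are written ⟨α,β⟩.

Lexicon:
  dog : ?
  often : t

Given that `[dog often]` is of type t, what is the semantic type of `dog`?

⟨t,t⟩

For [dog often] to have type t with often of type t, dog must be the function: dog : ⟨t,t⟩.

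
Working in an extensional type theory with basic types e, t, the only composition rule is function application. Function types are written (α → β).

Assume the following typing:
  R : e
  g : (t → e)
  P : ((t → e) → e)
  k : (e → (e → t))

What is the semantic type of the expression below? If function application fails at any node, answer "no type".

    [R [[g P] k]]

t

At [g P], P : ((t → e) → e) takes g : (t → e), giving e.
At [[g P] k], k : (e → (e → t)) takes [g P] : e, giving (e → t).
At [R [[g P] k]], [[g P] k] : (e → t) takes R : e, giving t.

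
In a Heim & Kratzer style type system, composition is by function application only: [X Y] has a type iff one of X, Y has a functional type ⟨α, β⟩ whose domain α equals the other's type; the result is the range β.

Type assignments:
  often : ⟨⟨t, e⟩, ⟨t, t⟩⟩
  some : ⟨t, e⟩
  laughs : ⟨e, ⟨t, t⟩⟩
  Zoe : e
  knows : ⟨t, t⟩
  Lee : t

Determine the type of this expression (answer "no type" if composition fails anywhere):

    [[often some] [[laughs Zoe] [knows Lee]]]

[often some]: often is ⟨⟨t, e⟩, ⟨t, t⟩⟩, some is ⟨t, e⟩; result ⟨t, t⟩.
[laughs Zoe]: laughs is ⟨e, ⟨t, t⟩⟩, Zoe is e; result ⟨t, t⟩.
[knows Lee]: knows is ⟨t, t⟩, Lee is t; result t.
[[laughs Zoe] [knows Lee]]: [laughs Zoe] is ⟨t, t⟩, [knows Lee] is t; result t.
[[often some] [[laughs Zoe] [knows Lee]]]: [often some] is ⟨t, t⟩, [[laughs Zoe] [knows Lee]] is t; result t.

t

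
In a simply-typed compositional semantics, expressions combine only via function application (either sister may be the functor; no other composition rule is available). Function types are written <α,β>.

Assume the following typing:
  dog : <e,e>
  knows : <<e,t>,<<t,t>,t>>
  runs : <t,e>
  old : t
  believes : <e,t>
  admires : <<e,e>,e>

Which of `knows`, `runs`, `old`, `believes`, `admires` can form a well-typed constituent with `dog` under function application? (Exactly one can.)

knows : <<e,t>,<<t,t>,t>> — neither side's domain matches the other.
runs : <t,e> — neither side's domain matches the other.
old : t — neither side's domain matches the other.
believes : <e,t> — neither side's domain matches the other.
admires — combines: admires : <<e,e>,e> takes dog : <e,e> as argument, giving e.

admires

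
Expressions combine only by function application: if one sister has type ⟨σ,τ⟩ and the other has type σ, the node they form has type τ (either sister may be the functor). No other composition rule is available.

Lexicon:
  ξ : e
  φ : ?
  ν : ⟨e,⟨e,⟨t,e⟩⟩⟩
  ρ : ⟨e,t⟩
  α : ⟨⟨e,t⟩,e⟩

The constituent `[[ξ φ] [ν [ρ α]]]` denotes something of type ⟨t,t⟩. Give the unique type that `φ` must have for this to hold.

At [[ξ φ] [ν [ρ α]]] (required: ⟨t,t⟩): [ν [ρ α]] is ⟨e,⟨t,e⟩⟩, which is not a function with range ⟨t,t⟩; hence [ξ φ] is the functor — type ⟨⟨e,⟨t,e⟩⟩,⟨t,t⟩⟩.
At [ξ φ] (required: ⟨⟨e,⟨t,e⟩⟩,⟨t,t⟩⟩): ξ is e, which is not a function with range ⟨⟨e,⟨t,e⟩⟩,⟨t,t⟩⟩; hence φ is the functor — type ⟨e,⟨⟨e,⟨t,e⟩⟩,⟨t,t⟩⟩⟩.

⟨e,⟨⟨e,⟨t,e⟩⟩,⟨t,t⟩⟩⟩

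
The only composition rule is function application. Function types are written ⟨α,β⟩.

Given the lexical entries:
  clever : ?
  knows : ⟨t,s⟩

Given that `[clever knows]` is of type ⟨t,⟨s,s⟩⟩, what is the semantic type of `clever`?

At [clever knows] (required: ⟨t,⟨s,s⟩⟩): knows is ⟨t,s⟩, which is not a function with range ⟨t,⟨s,s⟩⟩; hence clever is the functor — type ⟨⟨t,s⟩,⟨t,⟨s,s⟩⟩⟩.

⟨⟨t,s⟩,⟨t,⟨s,s⟩⟩⟩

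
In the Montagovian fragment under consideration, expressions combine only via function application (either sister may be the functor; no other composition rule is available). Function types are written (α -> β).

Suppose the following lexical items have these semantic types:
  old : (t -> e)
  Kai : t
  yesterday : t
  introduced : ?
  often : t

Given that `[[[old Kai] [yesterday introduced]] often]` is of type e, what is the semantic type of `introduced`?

[[[old Kai] [yesterday introduced]] often] is required to be e. often : t cannot yield e as functor, so [[old Kai] [yesterday introduced]] : (t -> e).
[[old Kai] [yesterday introduced]] is required to be (t -> e). [old Kai] : e cannot yield (t -> e) as functor, so [yesterday introduced] : (e -> (t -> e)).
[yesterday introduced] is required to be (e -> (t -> e)). yesterday : t cannot yield (e -> (t -> e)) as functor, so introduced : (t -> (e -> (t -> e))).

(t -> (e -> (t -> e)))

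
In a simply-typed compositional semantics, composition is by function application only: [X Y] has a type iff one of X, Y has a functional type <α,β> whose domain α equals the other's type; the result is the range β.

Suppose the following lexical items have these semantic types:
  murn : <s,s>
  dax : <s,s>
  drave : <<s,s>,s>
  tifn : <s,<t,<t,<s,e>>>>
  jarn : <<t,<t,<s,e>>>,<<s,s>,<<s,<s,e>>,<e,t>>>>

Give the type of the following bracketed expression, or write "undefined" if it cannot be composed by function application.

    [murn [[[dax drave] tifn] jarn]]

<<s,<s,e>>,<e,t>>

[dax drave]: drave is <<s,s>,s>, dax is <s,s>; result s.
[[dax drave] tifn]: tifn is <s,<t,<t,<s,e>>>>, [dax drave] is s; result <t,<t,<s,e>>>.
[[[dax drave] tifn] jarn]: jarn is <<t,<t,<s,e>>>,<<s,s>,<<s,<s,e>>,<e,t>>>>, [[dax drave] tifn] is <t,<t,<s,e>>>; result <<s,s>,<<s,<s,e>>,<e,t>>>.
[murn [[[dax drave] tifn] jarn]]: [[[dax drave] tifn] jarn] is <<s,s>,<<s,<s,e>>,<e,t>>>, murn is <s,s>; result <<s,<s,e>>,<e,t>>.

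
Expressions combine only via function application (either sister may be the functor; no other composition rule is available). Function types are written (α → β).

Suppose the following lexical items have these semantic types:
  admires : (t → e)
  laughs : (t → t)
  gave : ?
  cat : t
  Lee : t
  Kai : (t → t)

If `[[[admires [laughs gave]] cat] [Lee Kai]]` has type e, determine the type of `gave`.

At [[[admires [laughs gave]] cat] [Lee Kai]] (required: e): [Lee Kai] is t, which is not a function with range e; hence [[admires [laughs gave]] cat] is the functor — type (t → e).
At [[admires [laughs gave]] cat] (required: (t → e)): cat is t, which is not a function with range (t → e); hence [admires [laughs gave]] is the functor — type (t → (t → e)).
At [admires [laughs gave]] (required: (t → (t → e))): admires is (t → e), which is not a function with range (t → (t → e)); hence [laughs gave] is the functor — type ((t → e) → (t → (t → e))).
At [laughs gave] (required: ((t → e) → (t → (t → e)))): laughs is (t → t), which is not a function with range ((t → e) → (t → (t → e))); hence gave is the functor — type ((t → t) → ((t → e) → (t → (t → e)))).

((t → t) → ((t → e) → (t → (t → e))))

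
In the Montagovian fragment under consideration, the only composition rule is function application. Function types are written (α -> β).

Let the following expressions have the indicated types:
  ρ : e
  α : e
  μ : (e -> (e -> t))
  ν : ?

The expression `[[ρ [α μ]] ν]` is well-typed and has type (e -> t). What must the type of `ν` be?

[[ρ [α μ]] ν] must have type (e -> t). The sister [ρ [α μ]] has type t; that is not a function onto (e -> t), so ν must be the functor, of type (t -> (e -> t)).

(t -> (e -> t))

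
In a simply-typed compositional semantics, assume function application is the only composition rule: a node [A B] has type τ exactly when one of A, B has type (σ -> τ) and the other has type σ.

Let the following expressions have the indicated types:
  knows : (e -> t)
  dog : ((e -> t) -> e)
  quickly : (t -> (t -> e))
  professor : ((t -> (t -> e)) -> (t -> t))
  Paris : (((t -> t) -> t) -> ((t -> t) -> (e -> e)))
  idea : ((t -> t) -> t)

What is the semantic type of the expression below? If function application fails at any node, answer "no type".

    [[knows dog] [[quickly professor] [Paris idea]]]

At [knows dog], dog : ((e -> t) -> e) takes knows : (e -> t), giving e.
At [quickly professor], professor : ((t -> (t -> e)) -> (t -> t)) takes quickly : (t -> (t -> e)), giving (t -> t).
At [Paris idea], Paris : (((t -> t) -> t) -> ((t -> t) -> (e -> e))) takes idea : ((t -> t) -> t), giving ((t -> t) -> (e -> e)).
At [[quickly professor] [Paris idea]], [Paris idea] : ((t -> t) -> (e -> e)) takes [quickly professor] : (t -> t), giving (e -> e).
At [[knows dog] [[quickly professor] [Paris idea]]], [[quickly professor] [Paris idea]] : (e -> e) takes [knows dog] : e, giving e.

e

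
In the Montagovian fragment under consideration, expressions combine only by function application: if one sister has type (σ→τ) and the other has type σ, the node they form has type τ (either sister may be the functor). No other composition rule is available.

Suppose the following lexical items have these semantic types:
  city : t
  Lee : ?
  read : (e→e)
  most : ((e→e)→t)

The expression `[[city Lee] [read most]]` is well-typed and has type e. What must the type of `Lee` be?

(t→(t→e))

[[city Lee] [read most]] is required to be e. [read most] : t cannot yield e as functor, so [city Lee] : (t→e).
[city Lee] is required to be (t→e). city : t cannot yield (t→e) as functor, so Lee : (t→(t→e)).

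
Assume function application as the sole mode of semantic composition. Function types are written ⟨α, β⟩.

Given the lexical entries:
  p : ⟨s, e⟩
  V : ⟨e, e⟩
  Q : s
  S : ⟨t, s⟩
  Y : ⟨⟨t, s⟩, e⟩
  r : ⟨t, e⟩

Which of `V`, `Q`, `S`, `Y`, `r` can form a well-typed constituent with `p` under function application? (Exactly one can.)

V : ⟨e, e⟩ — neither side's domain matches the other.
Q — combines: p : ⟨s, e⟩ takes Q : s as argument, giving e.
S : ⟨t, s⟩ — neither side's domain matches the other.
Y : ⟨⟨t, s⟩, e⟩ — neither side's domain matches the other.
r : ⟨t, e⟩ — neither side's domain matches the other.

Q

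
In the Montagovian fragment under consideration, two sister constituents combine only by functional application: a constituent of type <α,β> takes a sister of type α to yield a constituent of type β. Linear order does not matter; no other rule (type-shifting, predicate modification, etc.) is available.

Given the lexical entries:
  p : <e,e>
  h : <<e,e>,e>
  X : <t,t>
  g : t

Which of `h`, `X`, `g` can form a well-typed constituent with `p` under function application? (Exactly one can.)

h — combines: h : <<e,e>,e> takes p : <e,e> as argument, giving e.
X : <t,t> — neither side's domain matches the other.
g : t — neither side's domain matches the other.

h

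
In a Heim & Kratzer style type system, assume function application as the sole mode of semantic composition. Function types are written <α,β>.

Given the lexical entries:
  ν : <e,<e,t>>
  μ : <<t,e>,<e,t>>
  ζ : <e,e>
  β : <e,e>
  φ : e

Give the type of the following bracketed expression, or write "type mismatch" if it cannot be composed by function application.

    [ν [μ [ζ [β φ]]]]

[β φ]: <e,e> applied to e yields e.
[ζ [β φ]]: <e,e> applied to e yields e.
[μ [ζ [β φ]]]: <<t,e>,<e,t>> with e — neither is a function whose domain matches the other; composition fails here.

type mismatch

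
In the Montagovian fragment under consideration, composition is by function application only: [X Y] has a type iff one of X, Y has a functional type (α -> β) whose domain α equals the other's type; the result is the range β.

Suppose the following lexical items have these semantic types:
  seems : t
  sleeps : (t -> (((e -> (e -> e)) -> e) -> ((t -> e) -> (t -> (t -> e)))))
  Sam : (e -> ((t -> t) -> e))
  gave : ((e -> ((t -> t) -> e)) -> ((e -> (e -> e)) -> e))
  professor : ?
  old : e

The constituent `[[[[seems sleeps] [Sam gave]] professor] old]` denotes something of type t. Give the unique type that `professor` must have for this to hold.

For [[[[seems sleeps] [Sam gave]] professor] old] to have type t with old of type e, [[[seems sleeps] [Sam gave]] professor] must be the function: [[[seems sleeps] [Sam gave]] professor] : (e -> t).
For [[[seems sleeps] [Sam gave]] professor] to have type (e -> t) with [[seems sleeps] [Sam gave]] of type ((t -> e) -> (t -> (t -> e))), professor must be the function: professor : (((t -> e) -> (t -> (t -> e))) -> (e -> t)).

(((t -> e) -> (t -> (t -> e))) -> (e -> t))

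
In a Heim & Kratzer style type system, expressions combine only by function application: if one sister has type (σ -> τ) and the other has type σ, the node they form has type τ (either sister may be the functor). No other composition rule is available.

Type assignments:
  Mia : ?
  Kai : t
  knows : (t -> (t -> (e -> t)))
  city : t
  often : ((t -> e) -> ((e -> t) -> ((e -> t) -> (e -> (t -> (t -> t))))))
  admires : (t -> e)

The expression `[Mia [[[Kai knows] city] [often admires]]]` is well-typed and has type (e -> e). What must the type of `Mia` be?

At [Mia [[[Kai knows] city] [often admires]]] (required: (e -> e)): [[[Kai knows] city] [often admires]] is ((e -> t) -> (e -> (t -> (t -> t)))), which is not a function with range (e -> e); hence Mia is the functor — type (((e -> t) -> (e -> (t -> (t -> t)))) -> (e -> e)).

(((e -> t) -> (e -> (t -> (t -> t)))) -> (e -> e))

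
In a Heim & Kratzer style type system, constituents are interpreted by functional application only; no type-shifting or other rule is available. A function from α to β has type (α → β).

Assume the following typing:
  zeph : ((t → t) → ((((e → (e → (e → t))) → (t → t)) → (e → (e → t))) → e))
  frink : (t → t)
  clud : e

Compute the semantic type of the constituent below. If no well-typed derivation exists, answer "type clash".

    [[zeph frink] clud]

At [zeph frink], zeph : ((t → t) → ((((e → (e → (e → t))) → (t → t)) → (e → (e → t))) → e)) takes frink : (t → t), giving ((((e → (e → (e → t))) → (t → t)) → (e → (e → t))) → e).
[[zeph frink] clud]: ((((e → (e → (e → t))) → (t → t)) → (e → (e → t))) → e) and e cannot combine by function application — type clash.

type clash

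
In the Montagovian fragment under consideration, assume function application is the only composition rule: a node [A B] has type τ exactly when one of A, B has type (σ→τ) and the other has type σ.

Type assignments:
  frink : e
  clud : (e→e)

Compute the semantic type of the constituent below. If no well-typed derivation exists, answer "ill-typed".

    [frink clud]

[frink clud]: functor clud : (e→e), argument frink : e; result e.

e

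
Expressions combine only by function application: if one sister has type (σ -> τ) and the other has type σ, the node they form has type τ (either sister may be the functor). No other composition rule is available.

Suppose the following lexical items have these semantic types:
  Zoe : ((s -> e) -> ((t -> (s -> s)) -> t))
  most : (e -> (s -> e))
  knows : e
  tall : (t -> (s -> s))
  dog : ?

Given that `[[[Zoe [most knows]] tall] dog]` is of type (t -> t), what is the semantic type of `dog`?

At [[[Zoe [most knows]] tall] dog] (required: (t -> t)): [[Zoe [most knows]] tall] is t, which is not a function with range (t -> t); hence dog is the functor — type (t -> (t -> t)).

(t -> (t -> t))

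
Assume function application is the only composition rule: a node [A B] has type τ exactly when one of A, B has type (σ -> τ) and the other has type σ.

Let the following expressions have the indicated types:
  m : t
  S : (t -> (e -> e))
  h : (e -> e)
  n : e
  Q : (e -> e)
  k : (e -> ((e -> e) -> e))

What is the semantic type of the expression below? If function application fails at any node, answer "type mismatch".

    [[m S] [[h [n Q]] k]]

[m S]: functor S : (t -> (e -> e)), argument m : t; result (e -> e).
[n Q]: functor Q : (e -> e), argument n : e; result e.
[h [n Q]]: functor h : (e -> e), argument [n Q] : e; result e.
[[h [n Q]] k]: functor k : (e -> ((e -> e) -> e)), argument [h [n Q]] : e; result ((e -> e) -> e).
[[m S] [[h [n Q]] k]]: functor [[h [n Q]] k] : ((e -> e) -> e), argument [m S] : (e -> e); result e.

e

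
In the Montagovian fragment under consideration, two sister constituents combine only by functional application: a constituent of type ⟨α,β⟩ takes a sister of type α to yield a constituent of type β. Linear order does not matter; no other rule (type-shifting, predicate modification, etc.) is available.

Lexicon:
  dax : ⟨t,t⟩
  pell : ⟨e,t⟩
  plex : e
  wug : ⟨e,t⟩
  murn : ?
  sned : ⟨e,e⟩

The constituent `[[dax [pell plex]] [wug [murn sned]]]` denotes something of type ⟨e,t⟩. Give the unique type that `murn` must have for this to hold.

[[dax [pell plex]] [wug [murn sned]]] must have type ⟨e,t⟩. The sister [dax [pell plex]] has type t; that is not a function onto ⟨e,t⟩, so [wug [murn sned]] must be the functor, of type ⟨t,⟨e,t⟩⟩.
[wug [murn sned]] must have type ⟨t,⟨e,t⟩⟩. The sister wug has type ⟨e,t⟩; that is not a function onto ⟨t,⟨e,t⟩⟩, so [murn sned] must be the functor, of type ⟨⟨e,t⟩,⟨t,⟨e,t⟩⟩⟩.
[murn sned] must have type ⟨⟨e,t⟩,⟨t,⟨e,t⟩⟩⟩. The sister sned has type ⟨e,e⟩; that is not a function onto ⟨⟨e,t⟩,⟨t,⟨e,t⟩⟩⟩, so murn must be the functor, of type ⟨⟨e,e⟩,⟨⟨e,t⟩,⟨t,⟨e,t⟩⟩⟩⟩.

⟨⟨e,e⟩,⟨⟨e,t⟩,⟨t,⟨e,t⟩⟩⟩⟩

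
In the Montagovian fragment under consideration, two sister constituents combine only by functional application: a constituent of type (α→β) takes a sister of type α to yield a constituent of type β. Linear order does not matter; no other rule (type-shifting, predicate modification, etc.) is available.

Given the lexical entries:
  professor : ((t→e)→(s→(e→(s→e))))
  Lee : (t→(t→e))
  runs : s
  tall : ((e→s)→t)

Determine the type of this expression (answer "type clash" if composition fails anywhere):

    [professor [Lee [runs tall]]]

[runs tall]: s and ((e→s)→t) cannot combine by function application — type clash.

type clash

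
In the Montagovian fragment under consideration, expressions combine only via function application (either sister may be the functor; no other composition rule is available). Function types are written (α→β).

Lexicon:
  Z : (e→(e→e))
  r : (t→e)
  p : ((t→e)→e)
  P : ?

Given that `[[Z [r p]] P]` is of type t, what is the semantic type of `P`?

((e→e)→t)

At [[Z [r p]] P] (required: t): [Z [r p]] is (e→e), which is not a function with range t; hence P is the functor — type ((e→e)→t).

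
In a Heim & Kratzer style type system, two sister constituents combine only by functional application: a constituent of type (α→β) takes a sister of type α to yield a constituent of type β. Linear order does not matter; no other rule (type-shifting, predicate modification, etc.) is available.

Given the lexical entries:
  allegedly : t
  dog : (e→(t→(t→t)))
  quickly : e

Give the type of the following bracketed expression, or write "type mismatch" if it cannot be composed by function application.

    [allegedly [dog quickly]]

At [dog quickly], dog : (e→(t→(t→t))) takes quickly : e, giving (t→(t→t)).
At [allegedly [dog quickly]], [dog quickly] : (t→(t→t)) takes allegedly : t, giving (t→t).

(t→t)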